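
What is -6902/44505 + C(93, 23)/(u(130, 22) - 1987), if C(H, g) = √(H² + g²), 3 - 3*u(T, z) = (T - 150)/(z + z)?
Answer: -6902/44505 - 33*√9178/65533 ≈ -0.20333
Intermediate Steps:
u(T, z) = 1 - (-150 + T)/(6*z) (u(T, z) = 1 - (T - 150)/(3*(z + z)) = 1 - (-150 + T)/(3*(2*z)) = 1 - (-150 + T)*1/(2*z)/3 = 1 - (-150 + T)/(6*z))
-6902/44505 + C(93, 23)/(u(130, 22) - 1987) = -6902/44505 + √(93² + 23²)/((25 + 22 - ⅙*130)/22 - 1987) = -6902*1/44505 + √(8649 + 529)/((25 + 22 - 65/3)/22 - 1987) = -6902/44505 + √9178/((1/22)*(76/3) - 1987) = -6902/44505 + √9178/(38/33 - 1987) = -6902/44505 + √9178/(-65533/33) = -6902/44505 + √9178*(-33/65533) = -6902/44505 - 33*√9178/65533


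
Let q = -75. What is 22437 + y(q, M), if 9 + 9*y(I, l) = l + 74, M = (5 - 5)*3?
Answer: 201998/9 ≈ 22444.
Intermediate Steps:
M = 0 (M = 0*3 = 0)
y(I, l) = 65/9 + l/9 (y(I, l) = -1 + (l + 74)/9 = -1 + (74 + l)/9 = -1 + (74/9 + l/9) = 65/9 + l/9)
22437 + y(q, M) = 22437 + (65/9 + (⅑)*0) = 22437 + (65/9 + 0) = 22437 + 65/9 = 201998/9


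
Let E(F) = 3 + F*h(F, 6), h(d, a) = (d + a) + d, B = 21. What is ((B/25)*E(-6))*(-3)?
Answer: -2457/25 ≈ -98.280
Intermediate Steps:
h(d, a) = a + 2*d (h(d, a) = (a + d) + d = a + 2*d)
E(F) = 3 + F*(6 + 2*F)
((B/25)*E(-6))*(-3) = ((21/25)*(3 + 2*(-6)*(3 - 6)))*(-3) = ((21*(1/25))*(3 + 2*(-6)*(-3)))*(-3) = (21*(3 + 36)/25)*(-3) = ((21/25)*39)*(-3) = (819/25)*(-3) = -2457/25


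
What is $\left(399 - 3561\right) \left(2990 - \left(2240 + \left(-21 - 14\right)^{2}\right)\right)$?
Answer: $1501950$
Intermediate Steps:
$\left(399 - 3561\right) \left(2990 - \left(2240 + \left(-21 - 14\right)^{2}\right)\right) = - 3162 \left(2990 - 3465\right) = \left(-3162\right) \left(-475\right) = 1501950$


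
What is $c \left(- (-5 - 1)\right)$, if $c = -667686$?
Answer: $-4006116$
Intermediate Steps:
$c \left(- (-5 - 1)\right) = - 667686 \left(- (-5 - 1)\right) = - 667686 \left(\left(-1\right) \left(-6\right)\right) = \left(-667686\right) 6 = -4006116$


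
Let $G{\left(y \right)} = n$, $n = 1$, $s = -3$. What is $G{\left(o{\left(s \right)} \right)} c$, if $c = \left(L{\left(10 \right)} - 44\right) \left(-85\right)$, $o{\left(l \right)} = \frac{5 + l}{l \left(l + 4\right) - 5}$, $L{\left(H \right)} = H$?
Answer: $2890$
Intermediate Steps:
$o{\left(l \right)} = \frac{5 + l}{-5 + l \left(4 + l\right)}$ ($o{\left(l \right)} = \frac{5 + l}{l \left(4 + l\right) - 5} = \frac{5 + l}{-5 + l \left(4 + l\right)}$)
$G{\left(y \right)} = 1$
$c = 2890$ ($c = \left(10 - 44\right) \left(-85\right) = \left(-34\right) \left(-85\right) = 2890$)
$G{\left(o{\left(s \right)} \right)} c = 1 \cdot 2890 = 2890$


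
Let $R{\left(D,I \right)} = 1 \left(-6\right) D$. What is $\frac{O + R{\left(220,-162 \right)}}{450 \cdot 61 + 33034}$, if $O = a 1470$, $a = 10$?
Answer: $\frac{3345}{15121} \approx 0.22122$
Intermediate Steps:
$R{\left(D,I \right)} = - 6 D$
$O = 14700$ ($O = 10 \cdot 1470 = 14700$)
$\frac{O + R{\left(220,-162 \right)}}{450 \cdot 61 + 33034} = \frac{14700 - 1320}{450 \cdot 61 + 33034} = \frac{14700 - 1320}{27450 + 33034} = \frac{13380}{60484} = 13380 \cdot \frac{1}{60484} = \frac{3345}{15121}$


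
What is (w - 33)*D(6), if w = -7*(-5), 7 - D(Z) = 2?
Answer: 10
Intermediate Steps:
D(Z) = 5 (D(Z) = 7 - 1*2 = 7 - 2 = 5)
w = 35
(w - 33)*D(6) = (35 - 33)*5 = 2*5 = 10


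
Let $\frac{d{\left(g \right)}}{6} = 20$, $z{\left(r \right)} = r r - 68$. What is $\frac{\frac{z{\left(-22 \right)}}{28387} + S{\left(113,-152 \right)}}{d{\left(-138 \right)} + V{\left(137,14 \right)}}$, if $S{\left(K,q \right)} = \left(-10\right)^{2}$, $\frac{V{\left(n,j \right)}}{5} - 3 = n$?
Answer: $\frac{709779}{5819335} \approx 0.12197$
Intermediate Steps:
$V{\left(n,j \right)} = 15 + 5 n$
$z{\left(r \right)} = -68 + r^{2}$ ($z{\left(r \right)} = r^{2} + \left(-78 + 10\right) = r^{2} - 68 = -68 + r^{2}$)
$S{\left(K,q \right)} = 100$
$d{\left(g \right)} = 120$ ($d{\left(g \right)} = 6 \cdot 20 = 120$)
$\frac{\frac{z{\left(-22 \right)}}{28387} + S{\left(113,-152 \right)}}{d{\left(-138 \right)} + V{\left(137,14 \right)}} = \frac{\frac{-68 + \left(-22\right)^{2}}{28387} + 100}{120 + \left(15 + 5 \cdot 137\right)} = \frac{\left(-68 + 484\right) \frac{1}{28387} + 100}{120 + \left(15 + 685\right)} = \frac{416 \cdot \frac{1}{28387} + 100}{120 + 700} = \frac{\frac{416}{28387} + 100}{820} = \frac{2839116}{28387} \cdot \frac{1}{820} = \frac{709779}{5819335}$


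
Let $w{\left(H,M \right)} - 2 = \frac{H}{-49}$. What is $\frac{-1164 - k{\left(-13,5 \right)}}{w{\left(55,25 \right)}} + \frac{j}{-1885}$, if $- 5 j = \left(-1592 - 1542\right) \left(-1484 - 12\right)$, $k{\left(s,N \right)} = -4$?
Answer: $- \frac{334113048}{405275} \approx -824.41$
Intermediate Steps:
$w{\left(H,M \right)} = 2 - \frac{H}{49}$ ($w{\left(H,M \right)} = 2 + \frac{H}{-49} = 2 + H \left(- \frac{1}{49}\right) = 2 - \frac{H}{49}$)
$j = - \frac{4688464}{5}$ ($j = - \frac{\left(-1592 - 1542\right) \left(-1484 - 12\right)}{5} = - \frac{\left(-3134\right) \left(-1496\right)}{5} = \left(- \frac{1}{5}\right) 4688464 = - \frac{4688464}{5} \approx -9.3769 \cdot 10^{5}$)
$\frac{-1164 - k{\left(-13,5 \right)}}{w{\left(55,25 \right)}} + \frac{j}{-1885} = \frac{-1164 - -4}{2 - \frac{55}{49}} - \frac{4688464}{5 \left(-1885\right)} = \frac{-1164 + 4}{2 - \frac{55}{49}} - - \frac{4688464}{9425} = - \frac{1160}{\frac{43}{49}} + \frac{4688464}{9425} = \left(-1160\right) \frac{49}{43} + \frac{4688464}{9425} = - \frac{56840}{43} + \frac{4688464}{9425} = - \frac{334113048}{405275}$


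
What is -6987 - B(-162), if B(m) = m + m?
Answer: -6663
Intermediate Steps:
B(m) = 2*m
-6987 - B(-162) = -6987 - 2*(-162) = -6987 - 1*(-324) = -6987 + 324 = -6663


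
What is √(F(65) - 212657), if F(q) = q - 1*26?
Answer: I*√212618 ≈ 461.1*I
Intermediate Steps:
F(q) = -26 + q (F(q) = q - 26 = -26 + q)
√(F(65) - 212657) = √((-26 + 65) - 212657) = √(39 - 212657) = √(-212618) = I*√212618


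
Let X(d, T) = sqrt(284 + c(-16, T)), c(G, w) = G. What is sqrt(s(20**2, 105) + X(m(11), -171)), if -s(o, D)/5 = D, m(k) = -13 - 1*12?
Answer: sqrt(-525 + 2*sqrt(67)) ≈ 22.553*I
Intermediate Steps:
m(k) = -25 (m(k) = -13 - 12 = -25)
X(d, T) = 2*sqrt(67) (X(d, T) = sqrt(284 - 16) = sqrt(268) = 2*sqrt(67))
s(o, D) = -5*D
sqrt(s(20**2, 105) + X(m(11), -171)) = sqrt(-5*105 + 2*sqrt(67)) = sqrt(-525 + 2*sqrt(67))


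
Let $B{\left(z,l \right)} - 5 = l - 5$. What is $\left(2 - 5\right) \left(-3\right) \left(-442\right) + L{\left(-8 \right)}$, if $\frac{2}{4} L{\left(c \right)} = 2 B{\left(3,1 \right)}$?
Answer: $-3974$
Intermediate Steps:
$B{\left(z,l \right)} = l$ ($B{\left(z,l \right)} = 5 + \left(l - 5\right) = 5 + \left(-5 + l\right) = l$)
$L{\left(c \right)} = 4$ ($L{\left(c \right)} = 2 \cdot 2 \cdot 1 = 2 \cdot 2 = 4$)
$\left(2 - 5\right) \left(-3\right) \left(-442\right) + L{\left(-8 \right)} = \left(2 - 5\right) \left(-3\right) \left(-442\right) + 4 = \left(-3\right) \left(-3\right) \left(-442\right) + 4 = 9 \left(-442\right) + 4 = -3978 + 4 = -3974$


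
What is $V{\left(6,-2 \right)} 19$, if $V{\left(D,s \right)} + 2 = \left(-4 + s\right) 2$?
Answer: $-266$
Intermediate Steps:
$V{\left(D,s \right)} = -10 + 2 s$ ($V{\left(D,s \right)} = -2 + \left(-4 + s\right) 2 = -2 + \left(-8 + 2 s\right) = -10 + 2 s$)
$V{\left(6,-2 \right)} 19 = \left(-10 + 2 \left(-2\right)\right) 19 = \left(-10 - 4\right) 19 = \left(-14\right) 19 = -266$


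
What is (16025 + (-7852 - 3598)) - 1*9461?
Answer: -4886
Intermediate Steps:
(16025 + (-7852 - 3598)) - 1*9461 = (16025 - 11450) - 9461 = 4575 - 9461 = -4886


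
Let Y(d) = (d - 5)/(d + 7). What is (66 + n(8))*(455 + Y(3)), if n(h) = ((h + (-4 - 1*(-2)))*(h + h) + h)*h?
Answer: 2042052/5 ≈ 4.0841e+5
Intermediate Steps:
n(h) = h*(h + 2*h*(-2 + h)) (n(h) = ((h + (-4 + 2))*(2*h) + h)*h = ((h - 2)*(2*h) + h)*h = ((-2 + h)*(2*h) + h)*h = (2*h*(-2 + h) + h)*h = (h + 2*h*(-2 + h))*h = h*(h + 2*h*(-2 + h)))
Y(d) = (-5 + d)/(7 + d)
(66 + n(8))*(455 + Y(3)) = (66 + 8**2*(-3 + 2*8))*(455 + (-5 + 3)/(7 + 3)) = (66 + 64*(-3 + 16))*(455 - 2/10) = (66 + 64*13)*(455 + (1/10)*(-2)) = (66 + 832)*(455 - 1/5) = 898*(2274/5) = 2042052/5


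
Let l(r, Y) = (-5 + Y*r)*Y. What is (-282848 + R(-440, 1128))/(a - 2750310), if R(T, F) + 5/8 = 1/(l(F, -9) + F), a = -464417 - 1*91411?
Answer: 209400756841/2447626533264 ≈ 0.085553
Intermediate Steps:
l(r, Y) = Y*(-5 + Y*r)
a = -555828 (a = -464417 - 91411 = -555828)
R(T, F) = -5/8 + 1/(45 + 82*F) (R(T, F) = -5/8 + 1/(-9*(-5 - 9*F) + F) = -5/8 + 1/((45 + 81*F) + F) = -5/8 + 1/(45 + 82*F))
(-282848 + R(-440, 1128))/(a - 2750310) = (-282848 + (-217 - 410*1128)/(8*(45 + 82*1128)))/(-555828 - 2750310) = (-282848 + (-217 - 462480)/(8*(45 + 92496)))/(-3306138) = (-282848 + (⅛)*(-462697)/92541)*(-1/3306138) = (-282848 + (⅛)*(1/92541)*(-462697))*(-1/3306138) = (-282848 - 462697/740328)*(-1/3306138) = -209400756841/740328*(-1/3306138) = 209400756841/2447626533264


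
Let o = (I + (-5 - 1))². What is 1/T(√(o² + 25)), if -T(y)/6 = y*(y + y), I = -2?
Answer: -1/49452 ≈ -2.0222e-5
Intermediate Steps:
o = 64 (o = (-2 + (-5 - 1))² = (-2 - 6)² = (-8)² = 64)
T(y) = -12*y² (T(y) = -6*y*(y + y) = -6*y*2*y = -12*y²)
1/T(√(o² + 25)) = 1/(-12*(√(64² + 25))²) = 1/(-12*(√(4096 + 25))²) = 1/(-12*(√4121)²) = 1/(-12*4121) = 1/(-49452) = -1/49452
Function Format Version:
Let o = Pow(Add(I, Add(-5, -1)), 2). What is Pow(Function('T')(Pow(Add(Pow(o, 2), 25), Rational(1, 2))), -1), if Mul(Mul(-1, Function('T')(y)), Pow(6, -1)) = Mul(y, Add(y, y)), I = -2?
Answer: Rational(-1, 49452) ≈ -2.0222e-5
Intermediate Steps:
o = 64 (o = Pow(Add(-2, Add(-5, -1)), 2) = Pow(Add(-2, -6), 2) = Pow(-8, 2) = 64)
Function('T')(y) = Mul(-12, Pow(y, 2)) (Function('T')(y) = Mul(-6, Mul(y, Add(y, y))) = Mul(-6, Mul(y, Mul(2, y))) = Mul(-6, Mul(2, Pow(y, 2))) = Mul(-12, Pow(y, 2)))
Pow(Function('T')(Pow(Add(Pow(o, 2), 25), Rational(1, 2))), -1) = Pow(Mul(-12, Pow(Pow(Add(Pow(64, 2), 25), Rational(1, 2)), 2)), -1) = Pow(Mul(-12, Pow(Pow(Add(4096, 25), Rational(1, 2)), 2)), -1) = Pow(Mul(-12, Pow(Pow(4121, Rational(1, 2)), 2)), -1) = Pow(Mul(-12, 4121), -1) = Pow(-49452, -1) = Rational(-1, 49452)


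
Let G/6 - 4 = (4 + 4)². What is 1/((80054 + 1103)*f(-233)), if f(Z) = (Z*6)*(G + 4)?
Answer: -1/46744484232 ≈ -2.1393e-11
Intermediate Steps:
G = 408 (G = 24 + 6*(4 + 4)² = 24 + 6*8² = 24 + 6*64 = 24 + 384 = 408)
f(Z) = 2472*Z (f(Z) = (Z*6)*(408 + 4) = (6*Z)*412 = 2472*Z)
1/((80054 + 1103)*f(-233)) = 1/((80054 + 1103)*((2472*(-233)))) = 1/(81157*(-575976)) = (1/81157)*(-1/575976) = -1/46744484232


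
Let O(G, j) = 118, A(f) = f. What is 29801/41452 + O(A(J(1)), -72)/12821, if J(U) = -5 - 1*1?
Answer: 386969957/531456092 ≈ 0.72813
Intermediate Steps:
J(U) = -6 (J(U) = -5 - 1 = -6)
29801/41452 + O(A(J(1)), -72)/12821 = 29801/41452 + 118/12821 = 386969957/531456092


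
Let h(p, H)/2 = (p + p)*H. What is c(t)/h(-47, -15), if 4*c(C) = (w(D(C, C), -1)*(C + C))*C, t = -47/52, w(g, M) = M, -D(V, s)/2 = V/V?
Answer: -47/324480 ≈ -0.00014485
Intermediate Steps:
h(p, H) = 4*H*p (h(p, H) = 2*((p + p)*H) = 2*((2*p)*H) = 2*(2*H*p) = 4*H*p)
D(V, s) = -2 (D(V, s) = -2*V/V = -2*1 = -2)
t = -47/52 (t = -47*1/52 = -47/52 ≈ -0.90385)
c(C) = -C²/2 (c(C) = ((-(C + C))*C)/4 = ((-2*C)*C)/4 = (-2*C²)/4 = -C²/2)
c(t)/h(-47, -15) = (-(-47/52)²/2)/((4*(-15)*(-47))) = -½*2209/2704/2820 = -2209/5408*1/2820 = -47/324480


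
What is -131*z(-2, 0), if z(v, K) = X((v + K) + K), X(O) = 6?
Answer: -786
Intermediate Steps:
z(v, K) = 6
-131*z(-2, 0) = -131*6 = -786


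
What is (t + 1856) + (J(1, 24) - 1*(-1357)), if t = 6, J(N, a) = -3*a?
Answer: 3147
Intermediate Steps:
(t + 1856) + (J(1, 24) - 1*(-1357)) = (6 + 1856) + (-3*24 - 1*(-1357)) = 1862 + (-72 + 1357) = 1862 + 1285 = 3147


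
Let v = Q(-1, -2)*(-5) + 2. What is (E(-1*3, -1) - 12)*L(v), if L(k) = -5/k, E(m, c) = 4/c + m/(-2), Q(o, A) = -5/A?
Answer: -145/21 ≈ -6.9048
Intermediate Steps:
v = -21/2 (v = -5/(-2)*(-5) + 2 = -5*(-½)*(-5) + 2 = (5/2)*(-5) + 2 = -25/2 + 2 = -21/2 ≈ -10.500)
E(m, c) = 4/c - m/2 (E(m, c) = 4/c + m*(-½) = 4/c - m/2)
(E(-1*3, -1) - 12)*L(v) = ((4/(-1) - (-1)*3/2) - 12)*(-5/(-21/2)) = ((4*(-1) - ½*(-3)) - 12)*(-5*(-2/21)) = ((-4 + 3/2) - 12)*(10/21) = (-5/2 - 12)*(10/21) = -29/2*10/21 = -145/21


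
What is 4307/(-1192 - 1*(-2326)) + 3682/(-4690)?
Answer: 1144603/379890 ≈ 3.0130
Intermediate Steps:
4307/(-1192 - 1*(-2326)) + 3682/(-4690) = 4307/(-1192 + 2326) + 3682*(-1/4690) = 4307/1134 - 263/335 = 1144603/379890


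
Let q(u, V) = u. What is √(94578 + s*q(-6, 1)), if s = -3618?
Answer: √116286 ≈ 341.01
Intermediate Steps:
√(94578 + s*q(-6, 1)) = √(94578 - 3618*(-6)) = √(94578 + 21708) = √116286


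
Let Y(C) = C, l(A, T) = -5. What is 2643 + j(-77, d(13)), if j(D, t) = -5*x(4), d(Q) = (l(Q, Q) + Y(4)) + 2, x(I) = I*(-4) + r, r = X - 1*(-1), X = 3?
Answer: 2703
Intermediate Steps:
r = 4 (r = 3 - 1*(-1) = 3 + 1 = 4)
x(I) = 4 - 4*I (x(I) = I*(-4) + 4 = -4*I + 4 = 4 - 4*I)
d(Q) = 1 (d(Q) = (-5 + 4) + 2 = -1 + 2 = 1)
j(D, t) = 60 (j(D, t) = -5*(4 - 4*4) = -5*(4 - 16) = -5*(-12) = 60)
2643 + j(-77, d(13)) = 2643 + 60 = 2703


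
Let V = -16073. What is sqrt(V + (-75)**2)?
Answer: 4*I*sqrt(653) ≈ 102.22*I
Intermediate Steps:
sqrt(V + (-75)**2) = sqrt(-16073 + (-75)**2) = sqrt(-16073 + 5625) = sqrt(-10448) = 4*I*sqrt(653)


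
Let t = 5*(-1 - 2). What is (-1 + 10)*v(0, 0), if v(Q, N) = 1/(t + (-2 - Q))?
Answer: -9/17 ≈ -0.52941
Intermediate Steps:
t = -15 (t = 5*(-3) = -15)
v(Q, N) = 1/(-17 - Q) (v(Q, N) = 1/(-15 + (-2 - Q)) = 1/(-17 - Q))
(-1 + 10)*v(0, 0) = (-1 + 10)*(-1/(17 + 0)) = 9*(-1/17) = -9/17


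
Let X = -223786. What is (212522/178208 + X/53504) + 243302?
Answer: 36247145850451/148981888 ≈ 2.4330e+5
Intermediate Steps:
(212522/178208 + X/53504) + 243302 = (212522/178208 - 223786/53504) + 243302 = (212522*(1/178208) - 223786*1/53504) + 243302 = (106261/89104 - 111893/26752) + 243302 = -445463725/148981888 + 243302 = 36247145850451/148981888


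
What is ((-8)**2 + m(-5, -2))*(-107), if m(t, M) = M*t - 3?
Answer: -7597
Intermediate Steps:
m(t, M) = -3 + M*t
((-8)**2 + m(-5, -2))*(-107) = ((-8)**2 + (-3 - 2*(-5)))*(-107) = (64 + (-3 + 10))*(-107) = (64 + 7)*(-107) = 71*(-107) = -7597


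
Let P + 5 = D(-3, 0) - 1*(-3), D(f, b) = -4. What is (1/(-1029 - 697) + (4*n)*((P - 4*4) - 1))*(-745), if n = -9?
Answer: -1064699615/1726 ≈ -6.1686e+5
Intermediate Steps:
P = -6 (P = -5 + (-4 - 1*(-3)) = -5 + (-4 + 3) = -5 - 1 = -6)
(1/(-1029 - 697) + (4*n)*((P - 4*4) - 1))*(-745) = (1/(-1029 - 697) + (4*(-9))*((-6 - 4*4) - 1))*(-745) = (1/(-1726) - 36*((-6 - 16) - 1))*(-745) = (-1/1726 - 36*(-22 - 1))*(-745) = (-1/1726 - 36*(-23))*(-745) = (-1/1726 + 828)*(-745) = (1429127/1726)*(-745) = -1064699615/1726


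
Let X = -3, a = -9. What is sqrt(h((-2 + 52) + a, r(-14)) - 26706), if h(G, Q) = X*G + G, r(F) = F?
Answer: 2*I*sqrt(6697) ≈ 163.67*I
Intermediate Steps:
h(G, Q) = -2*G (h(G, Q) = -3*G + G = -2*G)
sqrt(h((-2 + 52) + a, r(-14)) - 26706) = sqrt(-2*((-2 + 52) - 9) - 26706) = sqrt(-2*(50 - 9) - 26706) = sqrt(-2*41 - 26706) = sqrt(-82 - 26706) = sqrt(-26788) = 2*I*sqrt(6697)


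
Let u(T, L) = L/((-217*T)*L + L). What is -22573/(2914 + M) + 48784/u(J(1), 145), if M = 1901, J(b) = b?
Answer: -50737333933/4815 ≈ -1.0537e+7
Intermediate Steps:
u(T, L) = L/(L - 217*L*T) (u(T, L) = L/(-217*L*T + L) = L/(L - 217*L*T))
-22573/(2914 + M) + 48784/u(J(1), 145) = -22573/(2914 + 1901) + 48784/((-1/(-1 + 217*1))) = -22573/4815 + 48784/((-1/(-1 + 217))) = -22573*1/4815 + 48784/((-1/216)) = -22573/4815 + 48784/((-1*1/216)) = -22573/4815 + 48784/(-1/216) = -22573/4815 + 48784*(-216) = -22573/4815 - 10537344 = -50737333933/4815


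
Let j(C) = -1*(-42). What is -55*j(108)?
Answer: -2310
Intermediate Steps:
j(C) = 42
-55*j(108) = -55*42 = -2310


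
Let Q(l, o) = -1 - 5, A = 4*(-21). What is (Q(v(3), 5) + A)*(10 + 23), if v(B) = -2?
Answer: -2970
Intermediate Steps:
A = -84
Q(l, o) = -6
(Q(v(3), 5) + A)*(10 + 23) = (-6 - 84)*(10 + 23) = -90*33 = -2970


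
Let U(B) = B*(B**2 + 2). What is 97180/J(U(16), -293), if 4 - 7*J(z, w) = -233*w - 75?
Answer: -68026/6819 ≈ -9.9760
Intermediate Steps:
U(B) = B*(2 + B**2)
J(z, w) = 79/7 + 233*w/7 (J(z, w) = 4/7 - (-233*w - 75)/7 = 4/7 - (-75 - 233*w)/7 = 4/7 + (75/7 + 233*w/7) = 79/7 + 233*w/7)
97180/J(U(16), -293) = 97180/(79/7 + (233/7)*(-293)) = 97180/(79/7 - 68269/7) = 97180/(-68190/7) = 97180*(-7/68190) = -68026/6819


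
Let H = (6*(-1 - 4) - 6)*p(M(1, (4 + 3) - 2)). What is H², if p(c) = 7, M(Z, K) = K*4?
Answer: 63504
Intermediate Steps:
M(Z, K) = 4*K
H = -252 (H = (6*(-1 - 4) - 6)*7 = (6*(-5) - 6)*7 = (-30 - 6)*7 = -36*7 = -252)
H² = (-252)² = 63504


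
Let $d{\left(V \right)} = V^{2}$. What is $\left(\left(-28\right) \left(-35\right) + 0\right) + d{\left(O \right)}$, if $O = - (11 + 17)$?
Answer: $1764$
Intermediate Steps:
$O = -28$ ($O = \left(-1\right) 28 = -28$)
$\left(\left(-28\right) \left(-35\right) + 0\right) + d{\left(O \right)} = \left(\left(-28\right) \left(-35\right) + 0\right) + \left(-28\right)^{2} = \left(980 + 0\right) + 784 = 980 + 784 = 1764$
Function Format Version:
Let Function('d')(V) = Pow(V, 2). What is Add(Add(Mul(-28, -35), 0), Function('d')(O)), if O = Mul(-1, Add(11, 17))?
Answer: 1764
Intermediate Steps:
O = -28 (O = Mul(-1, 28) = -28)
Add(Add(Mul(-28, -35), 0), Function('d')(O)) = Add(Add(Mul(-28, -35), 0), Pow(-28, 2)) = Add(Add(980, 0), 784) = Add(980, 784) = 1764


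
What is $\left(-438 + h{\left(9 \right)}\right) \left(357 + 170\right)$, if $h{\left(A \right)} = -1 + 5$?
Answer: $-228718$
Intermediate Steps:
$h{\left(A \right)} = 4$
$\left(-438 + h{\left(9 \right)}\right) \left(357 + 170\right) = \left(-438 + 4\right) \left(357 + 170\right) = \left(-434\right) 527 = -228718$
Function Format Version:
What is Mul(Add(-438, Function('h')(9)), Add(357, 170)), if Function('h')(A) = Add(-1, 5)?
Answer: -228718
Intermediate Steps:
Function('h')(A) = 4
Mul(Add(-438, Function('h')(9)), Add(357, 170)) = Mul(Add(-438, 4), Add(357, 170)) = Mul(-434, 527) = -228718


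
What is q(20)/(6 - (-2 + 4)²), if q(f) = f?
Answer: 10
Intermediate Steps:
q(20)/(6 - (-2 + 4)²) = 20/(6 - (-2 + 4)²) = 20/(6 - 1*2²) = 20/(6 - 1*4) = 20/(6 - 4) = 20/2 = (½)*20 = 10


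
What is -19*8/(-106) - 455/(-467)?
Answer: 59607/24751 ≈ 2.4083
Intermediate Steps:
-19*8/(-106) - 455/(-467) = -152*(-1/106) - 455*(-1/467) = 76/53 + 455/467 = 59607/24751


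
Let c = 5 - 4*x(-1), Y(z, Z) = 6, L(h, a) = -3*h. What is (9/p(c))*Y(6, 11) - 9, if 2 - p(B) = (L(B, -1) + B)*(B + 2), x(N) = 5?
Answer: -1737/196 ≈ -8.8622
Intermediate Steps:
c = -15 (c = 5 - 4*5 = 5 - 20 = -15)
p(B) = 2 + 2*B*(2 + B) (p(B) = 2 - (-3*B + B)*(B + 2) = 2 - (-2*B)*(2 + B) = 2 - (-2)*B*(2 + B) = 2 + 2*B*(2 + B))
(9/p(c))*Y(6, 11) - 9 = (9/(2 + 2*(-15)² + 4*(-15)))*6 - 9 = (9/(2 + 2*225 - 60))*6 - 9 = (9/(2 + 450 - 60))*6 - 9 = (9/392)*6 - 9 = 27/196 - 9 = -1737/196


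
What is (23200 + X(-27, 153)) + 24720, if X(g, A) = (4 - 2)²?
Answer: 47924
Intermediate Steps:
X(g, A) = 4 (X(g, A) = 2² = 4)
(23200 + X(-27, 153)) + 24720 = (23200 + 4) + 24720 = 23204 + 24720 = 47924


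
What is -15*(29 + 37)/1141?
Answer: -990/1141 ≈ -0.86766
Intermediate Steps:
-15*(29 + 37)/1141 = -15*66*(1/1141) = -990*1/1141 = -990/1141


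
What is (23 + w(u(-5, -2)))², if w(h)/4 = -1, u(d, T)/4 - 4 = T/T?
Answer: 361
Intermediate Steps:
u(d, T) = 20 (u(d, T) = 16 + 4*(T/T) = 16 + 4*1 = 16 + 4 = 20)
w(h) = -4 (w(h) = 4*(-1) = -4)
(23 + w(u(-5, -2)))² = (23 - 4)² = 19² = 361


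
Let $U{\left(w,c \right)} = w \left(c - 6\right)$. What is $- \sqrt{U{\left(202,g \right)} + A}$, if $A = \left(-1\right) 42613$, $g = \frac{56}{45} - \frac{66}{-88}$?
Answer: $- \frac{i \sqrt{39079910}}{30} \approx - 208.38 i$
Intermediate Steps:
$g = \frac{359}{180}$ ($g = 56 \cdot \frac{1}{45} - - \frac{3}{4} = \frac{56}{45} + \frac{3}{4} = \frac{359}{180} \approx 1.9944$)
$U{\left(w,c \right)} = w \left(-6 + c\right)$
$A = -42613$
$- \sqrt{U{\left(202,g \right)} + A} = - \sqrt{202 \left(-6 + \frac{359}{180}\right) - 42613} = - \sqrt{202 \left(- \frac{721}{180}\right) - 42613} = - \sqrt{- \frac{72821}{90} - 42613} = - \sqrt{- \frac{3907991}{90}} = - \frac{i \sqrt{39079910}}{30}$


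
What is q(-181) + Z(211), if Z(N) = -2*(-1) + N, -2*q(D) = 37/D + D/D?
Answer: 38481/181 ≈ 212.60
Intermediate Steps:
q(D) = -½ - 37/(2*D) (q(D) = -(37/D + D/D)/2 = -(37/D + 1)/2 = -(1 + 37/D)/2 = -½ - 37/(2*D))
Z(N) = 2 + N
q(-181) + Z(211) = (½)*(-37 - 1*(-181))/(-181) + (2 + 211) = (½)*(-1/181)*(-37 + 181) + 213 = (½)*(-1/181)*144 + 213 = -72/181 + 213 = 38481/181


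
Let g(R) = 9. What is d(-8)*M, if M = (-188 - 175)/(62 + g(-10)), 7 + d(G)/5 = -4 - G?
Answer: 5445/71 ≈ 76.690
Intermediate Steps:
d(G) = -55 - 5*G (d(G) = -35 + 5*(-4 - G) = -35 + (-20 - 5*G) = -55 - 5*G)
M = -363/71 (M = (-188 - 175)/(62 + 9) = -363/71 ≈ -5.1127)
d(-8)*M = (-55 - 5*(-8))*(-363/71) = (-55 + 40)*(-363/71) = -15*(-363/71) = 5445/71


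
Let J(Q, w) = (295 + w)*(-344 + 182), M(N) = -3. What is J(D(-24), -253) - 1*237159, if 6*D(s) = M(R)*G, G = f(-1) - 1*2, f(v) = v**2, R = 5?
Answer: -243963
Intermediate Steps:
G = -1 (G = (-1)**2 - 1*2 = 1 - 2 = -1)
D(s) = 1/2 (D(s) = (-3*(-1))/6 = (1/6)*3 = 1/2)
J(Q, w) = -47790 - 162*w (J(Q, w) = (295 + w)*(-162) = -47790 - 162*w)
J(D(-24), -253) - 1*237159 = (-47790 - 162*(-253)) - 1*237159 = (-47790 + 40986) - 237159 = -6804 - 237159 = -243963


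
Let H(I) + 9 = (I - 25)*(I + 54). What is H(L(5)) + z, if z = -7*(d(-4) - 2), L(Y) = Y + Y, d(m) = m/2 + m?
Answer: -913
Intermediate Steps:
d(m) = 3*m/2 (d(m) = m*(½) + m = m/2 + m = 3*m/2)
L(Y) = 2*Y
H(I) = -9 + (-25 + I)*(54 + I) (H(I) = -9 + (I - 25)*(I + 54) = -9 + (-25 + I)*(54 + I))
z = 56 (z = -7*((3/2)*(-4) - 2) = -7*(-6 - 2) = -7*(-8) = 56)
H(L(5)) + z = (-1359 + (2*5)² + 29*(2*5)) + 56 = (-1359 + 10² + 29*10) + 56 = (-1359 + 100 + 290) + 56 = -969 + 56 = -913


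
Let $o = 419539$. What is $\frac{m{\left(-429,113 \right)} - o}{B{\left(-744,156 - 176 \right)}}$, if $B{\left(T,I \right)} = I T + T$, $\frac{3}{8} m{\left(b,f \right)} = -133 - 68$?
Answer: $- \frac{140025}{4712} \approx -29.717$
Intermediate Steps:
$m{\left(b,f \right)} = -536$ ($m{\left(b,f \right)} = \frac{8 \left(-133 - 68\right)}{3} = \frac{8}{3} \left(-201\right) = -536$)
$B{\left(T,I \right)} = T + I T$
$\frac{m{\left(-429,113 \right)} - o}{B{\left(-744,156 - 176 \right)}} = \frac{-536 - 419539}{\left(-744\right) \left(1 + \left(156 - 176\right)\right)} = \frac{-536 - 419539}{\left(-744\right) \left(1 - 20\right)} = - \frac{420075}{\left(-744\right) \left(-19\right)} = - \frac{420075}{14136} = \left(-420075\right) \frac{1}{14136} = - \frac{140025}{4712}$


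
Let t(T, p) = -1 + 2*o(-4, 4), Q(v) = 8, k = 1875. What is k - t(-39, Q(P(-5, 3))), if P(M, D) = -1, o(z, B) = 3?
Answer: 1870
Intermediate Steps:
t(T, p) = 5 (t(T, p) = -1 + 2*3 = -1 + 6 = 5)
k - t(-39, Q(P(-5, 3))) = 1875 - 1*5 = 1875 - 5 = 1870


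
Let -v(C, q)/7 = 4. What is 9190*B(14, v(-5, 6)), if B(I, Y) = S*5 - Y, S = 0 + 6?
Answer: 533020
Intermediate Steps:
v(C, q) = -28 (v(C, q) = -7*4 = -28)
S = 6
B(I, Y) = 30 - Y (B(I, Y) = 6*5 - Y = 30 - Y)
9190*B(14, v(-5, 6)) = 9190*(30 - 1*(-28)) = 9190*(30 + 28) = 9190*58 = 533020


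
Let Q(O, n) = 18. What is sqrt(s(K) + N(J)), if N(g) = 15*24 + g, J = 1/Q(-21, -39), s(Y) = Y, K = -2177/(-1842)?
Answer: sqrt(306416393)/921 ≈ 19.006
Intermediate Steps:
K = 2177/1842 (K = -2177*(-1/1842) = 2177/1842 ≈ 1.1819)
J = 1/18 ≈ 0.055556
N(g) = 360 + g
sqrt(s(K) + N(J)) = sqrt(2177/1842 + (360 + 1/18)) = sqrt(2177/1842 + 6481/18) = sqrt(998099/2763) = sqrt(306416393)/921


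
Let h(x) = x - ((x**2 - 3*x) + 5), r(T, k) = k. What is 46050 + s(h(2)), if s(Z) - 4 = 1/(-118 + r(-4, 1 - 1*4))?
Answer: 5572533/121 ≈ 46054.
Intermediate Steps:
h(x) = -5 - x**2 + 4*x (h(x) = x - (5 + x**2 - 3*x) = x + (-5 - x**2 + 3*x) = -5 - x**2 + 4*x)
s(Z) = 483/121 (s(Z) = 4 + 1/(-118 + (1 - 1*4)) = 4 + 1/(-118 + (1 - 4)) = 4 + 1/(-118 - 3) = 4 + 1/(-121) = 4 - 1/121 = 483/121)
46050 + s(h(2)) = 46050 + 483/121 = 5572533/121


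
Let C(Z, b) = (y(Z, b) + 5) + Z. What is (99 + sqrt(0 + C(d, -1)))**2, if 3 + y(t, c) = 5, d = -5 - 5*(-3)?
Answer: (99 + sqrt(17))**2 ≈ 10634.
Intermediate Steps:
d = 10 (d = -5 + 15 = 10)
y(t, c) = 2 (y(t, c) = -3 + 5 = 2)
C(Z, b) = 7 + Z (C(Z, b) = (2 + 5) + Z = 7 + Z)
(99 + sqrt(0 + C(d, -1)))**2 = (99 + sqrt(0 + (7 + 10)))**2 = (99 + sqrt(0 + 17))**2 = (99 + sqrt(17))**2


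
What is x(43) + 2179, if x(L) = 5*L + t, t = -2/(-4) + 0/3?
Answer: 4789/2 ≈ 2394.5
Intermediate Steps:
t = ½ (t = -2*(-¼) + 0*(⅓) = ½ + 0 = ½ ≈ 0.50000)
x(L) = ½ + 5*L (x(L) = 5*L + ½ = ½ + 5*L)
x(43) + 2179 = (½ + 5*43) + 2179 = (½ + 215) + 2179 = 431/2 + 2179 = 4789/2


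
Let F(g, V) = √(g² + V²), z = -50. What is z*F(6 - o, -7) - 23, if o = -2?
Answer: -23 - 50*√113 ≈ -554.51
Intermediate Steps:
F(g, V) = √(V² + g²)
z*F(6 - o, -7) - 23 = -50*√((-7)² + (6 - 1*(-2))²) - 23 = -50*√(49 + (6 + 2)²) - 23 = -50*√(49 + 8²) - 23 = -50*√(49 + 64) - 23 = -50*√113 - 23 = -23 - 50*√113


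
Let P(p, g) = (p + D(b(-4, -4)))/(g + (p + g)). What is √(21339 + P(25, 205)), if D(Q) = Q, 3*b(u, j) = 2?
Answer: 4*√252367715/435 ≈ 146.08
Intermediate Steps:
b(u, j) = ⅔ (b(u, j) = (⅓)*2 = ⅔)
P(p, g) = (⅔ + p)/(p + 2*g) (P(p, g) = (p + ⅔)/(g + (p + g)) = (⅔ + p)/(g + (g + p)) = (⅔ + p)/(p + 2*g))
√(21339 + P(25, 205)) = √(21339 + (⅔ + 25)/(25 + 2*205)) = √(21339 + (77/3)/(25 + 410)) = √(21339 + (77/3)/435) = √(21339 + (1/435)*(77/3)) = √(21339 + 77/1305) = √(27847472/1305) = 4*√252367715/435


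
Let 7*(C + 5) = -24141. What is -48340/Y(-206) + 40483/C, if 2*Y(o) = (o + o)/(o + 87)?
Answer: -69564924723/2490128 ≈ -27936.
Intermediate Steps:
Y(o) = o/(87 + o) (Y(o) = ((o + o)/(o + 87))/2 = ((2*o)/(87 + o))/2 = (2*o/(87 + o))/2 = o/(87 + o))
C = -24176/7 (C = -5 + (1/7)*(-24141) = -5 - 24141/7 = -24176/7 ≈ -3453.7)
-48340/Y(-206) + 40483/C = -48340/((-206/(87 - 206))) + 40483/(-24176/7) = -48340/((-206/(-119))) + 40483*(-7/24176) = -48340/((-206*(-1/119))) - 283381/24176 = -48340/206/119 - 283381/24176 = -48340*119/206 - 283381/24176 = -2876230/103 - 283381/24176 = -69564924723/2490128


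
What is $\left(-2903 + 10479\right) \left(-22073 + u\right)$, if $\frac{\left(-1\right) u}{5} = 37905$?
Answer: $-1603066448$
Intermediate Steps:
$u = -189525$ ($u = \left(-5\right) 37905 = -189525$)
$\left(-2903 + 10479\right) \left(-22073 + u\right) = \left(-2903 + 10479\right) \left(-22073 - 189525\right) = 7576 \left(-211598\right) = -1603066448$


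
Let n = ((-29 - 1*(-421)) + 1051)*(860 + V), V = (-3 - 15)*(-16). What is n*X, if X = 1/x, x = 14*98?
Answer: 59163/49 ≈ 1207.4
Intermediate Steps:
V = 288 (V = -18*(-16) = 288)
x = 1372
X = 1/1372 ≈ 0.00072886
n = 1656564 (n = ((-29 - 1*(-421)) + 1051)*(860 + 288) = ((-29 + 421) + 1051)*1148 = (392 + 1051)*1148 = 1443*1148 = 1656564)
n*X = 1656564*(1/1372) = 59163/49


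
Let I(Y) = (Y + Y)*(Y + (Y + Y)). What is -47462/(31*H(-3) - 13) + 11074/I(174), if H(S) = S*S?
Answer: -113405413/635796 ≈ -178.37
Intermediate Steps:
H(S) = S²
I(Y) = 6*Y² (I(Y) = (2*Y)*(Y + 2*Y) = (2*Y)*(3*Y) = 6*Y²)
-47462/(31*H(-3) - 13) + 11074/I(174) = -47462/(31*(-3)² - 13) + 11074/((6*174²)) = -47462/(31*9 - 13) + 11074/((6*30276)) = -47462/(279 - 13) + 11074/181656 = -47462/266 + 11074*(1/181656) = -47462*1/266 + 5537/90828 = -1249/7 + 5537/90828 = -113405413/635796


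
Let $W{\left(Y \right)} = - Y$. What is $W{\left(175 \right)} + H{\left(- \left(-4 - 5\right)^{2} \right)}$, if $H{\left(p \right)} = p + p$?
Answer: $-337$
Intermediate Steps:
$H{\left(p \right)} = 2 p$
$W{\left(175 \right)} + H{\left(- \left(-4 - 5\right)^{2} \right)} = \left(-1\right) 175 + 2 \left(- \left(-4 - 5\right)^{2}\right) = -175 + 2 \left(- \left(-9\right)^{2}\right) = -175 + 2 \left(\left(-1\right) 81\right) = -175 + 2 \left(-81\right) = -175 - 162 = -337$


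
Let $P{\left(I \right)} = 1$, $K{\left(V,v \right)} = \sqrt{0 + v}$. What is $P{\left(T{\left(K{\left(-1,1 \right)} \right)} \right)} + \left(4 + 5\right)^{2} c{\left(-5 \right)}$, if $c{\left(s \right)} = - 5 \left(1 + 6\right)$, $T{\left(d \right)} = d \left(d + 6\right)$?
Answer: $-2834$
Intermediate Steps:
$K{\left(V,v \right)} = \sqrt{v}$
$T{\left(d \right)} = d \left(6 + d\right)$
$c{\left(s \right)} = -35$ ($c{\left(s \right)} = \left(-5\right) 7 = -35$)
$P{\left(T{\left(K{\left(-1,1 \right)} \right)} \right)} + \left(4 + 5\right)^{2} c{\left(-5 \right)} = 1 + \left(4 + 5\right)^{2} \left(-35\right) = 1 + 9^{2} \left(-35\right) = 1 + 81 \left(-35\right) = 1 - 2835 = -2834$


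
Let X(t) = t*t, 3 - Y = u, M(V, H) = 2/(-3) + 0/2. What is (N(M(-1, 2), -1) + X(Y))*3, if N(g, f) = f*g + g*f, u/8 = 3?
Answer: 1327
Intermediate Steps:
M(V, H) = -⅔ (M(V, H) = 2*(-⅓) + 0*(½) = -⅔ + 0 = -⅔)
u = 24 (u = 8*3 = 24)
Y = -21 (Y = 3 - 1*24 = 3 - 24 = -21)
N(g, f) = 2*f*g (N(g, f) = f*g + f*g = 2*f*g)
X(t) = t²
(N(M(-1, 2), -1) + X(Y))*3 = (2*(-1)*(-⅔) + (-21)²)*3 = (4/3 + 441)*3 = (1327/3)*3 = 1327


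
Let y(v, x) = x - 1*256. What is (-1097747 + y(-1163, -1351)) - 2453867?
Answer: -3553221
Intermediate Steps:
y(v, x) = -256 + x (y(v, x) = x - 256 = -256 + x)
(-1097747 + y(-1163, -1351)) - 2453867 = (-1097747 + (-256 - 1351)) - 2453867 = (-1097747 - 1607) - 2453867 = -1099354 - 2453867 = -3553221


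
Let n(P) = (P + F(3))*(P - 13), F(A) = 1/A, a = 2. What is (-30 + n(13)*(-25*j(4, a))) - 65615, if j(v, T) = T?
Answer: -65645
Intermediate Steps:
n(P) = (-13 + P)*(1/3 + P) (n(P) = (P + 1/3)*(P - 13) = (P + 1/3)*(-13 + P) = (1/3 + P)*(-13 + P) = (-13 + P)*(1/3 + P))
(-30 + n(13)*(-25*j(4, a))) - 65615 = (-30 + (-13/3 + 13**2 - 38/3*13)*(-25*2)) - 65615 = (-30 + (-13/3 + 169 - 494/3)*(-50)) - 65615 = (-30 + 0*(-50)) - 65615 = (-30 + 0) - 65615 = -30 - 65615 = -65645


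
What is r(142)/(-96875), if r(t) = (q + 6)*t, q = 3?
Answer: -1278/96875 ≈ -0.013192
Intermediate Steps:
r(t) = 9*t (r(t) = (3 + 6)*t = 9*t)
r(142)/(-96875) = (9*142)/(-96875) = 1278*(-1/96875) = -1278/96875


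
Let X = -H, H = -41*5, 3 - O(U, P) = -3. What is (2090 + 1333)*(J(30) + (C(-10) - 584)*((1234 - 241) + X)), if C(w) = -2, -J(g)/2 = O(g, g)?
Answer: -2403082920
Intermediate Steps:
O(U, P) = 6 (O(U, P) = 3 - 1*(-3) = 3 + 3 = 6)
J(g) = -12 (J(g) = -2*6 = -12)
H = -205
X = 205 (X = -1*(-205) = 205)
(2090 + 1333)*(J(30) + (C(-10) - 584)*((1234 - 241) + X)) = (2090 + 1333)*(-12 + (-2 - 584)*((1234 - 241) + 205)) = 3423*(-12 - 586*(993 + 205)) = 3423*(-12 - 586*1198) = 3423*(-12 - 702028) = 3423*(-702040) = -2403082920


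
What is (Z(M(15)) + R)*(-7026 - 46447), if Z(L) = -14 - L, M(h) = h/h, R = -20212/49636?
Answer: 10223395924/12409 ≈ 8.2387e+5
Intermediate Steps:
R = -5053/12409 (R = -20212*1/49636 = -5053/12409 ≈ -0.40720)
M(h) = 1
(Z(M(15)) + R)*(-7026 - 46447) = ((-14 - 1*1) - 5053/12409)*(-7026 - 46447) = ((-14 - 1) - 5053/12409)*(-53473) = (-15 - 5053/12409)*(-53473) = -191188/12409*(-53473) = 10223395924/12409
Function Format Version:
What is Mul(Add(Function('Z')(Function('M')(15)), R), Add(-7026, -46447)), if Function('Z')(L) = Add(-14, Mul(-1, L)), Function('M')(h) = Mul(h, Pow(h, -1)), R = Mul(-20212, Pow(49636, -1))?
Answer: Rational(10223395924, 12409) ≈ 8.2387e+5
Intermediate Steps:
R = Rational(-5053, 12409) (R = Mul(-20212, Rational(1, 49636)) = Rational(-5053, 12409) ≈ -0.40720)
Function('M')(h) = 1
Mul(Add(Function('Z')(Function('M')(15)), R), Add(-7026, -46447)) = Mul(Add(Add(-14, Mul(-1, 1)), Rational(-5053, 12409)), Add(-7026, -46447)) = Mul(Add(Add(-14, -1), Rational(-5053, 12409)), -53473) = Mul(Add(-15, Rational(-5053, 12409)), -53473) = Mul(Rational(-191188, 12409), -53473) = Rational(10223395924, 12409)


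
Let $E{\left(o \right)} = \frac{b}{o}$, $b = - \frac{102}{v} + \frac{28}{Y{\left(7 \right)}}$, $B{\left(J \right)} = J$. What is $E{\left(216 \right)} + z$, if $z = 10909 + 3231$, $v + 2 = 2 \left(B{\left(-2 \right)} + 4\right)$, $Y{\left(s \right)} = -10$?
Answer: $\frac{15270931}{1080} \approx 14140.0$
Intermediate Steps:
$v = 2$ ($v = -2 + 2 \left(-2 + 4\right) = -2 + 2 \cdot 2 = -2 + 4 = 2$)
$b = - \frac{269}{5}$ ($b = - \frac{102}{2} + \frac{28}{-10} = \left(-102\right) \frac{1}{2} + 28 \left(- \frac{1}{10}\right) = -51 - \frac{14}{5} = - \frac{269}{5} \approx -53.8$)
$E{\left(o \right)} = - \frac{269}{5 o}$
$z = 14140$
$E{\left(216 \right)} + z = - \frac{269}{5 \cdot 216} + 14140 = \left(- \frac{269}{5}\right) \frac{1}{216} + 14140 = - \frac{269}{1080} + 14140 = \frac{15270931}{1080}$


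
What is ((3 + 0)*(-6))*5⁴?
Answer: -11250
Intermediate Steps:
((3 + 0)*(-6))*5⁴ = (3*(-6))*625 = -18*625 = -11250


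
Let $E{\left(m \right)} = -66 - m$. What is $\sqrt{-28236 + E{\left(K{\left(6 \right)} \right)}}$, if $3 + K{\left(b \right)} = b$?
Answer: $3 i \sqrt{3145} \approx 168.24 i$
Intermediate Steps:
$K{\left(b \right)} = -3 + b$
$\sqrt{-28236 + E{\left(K{\left(6 \right)} \right)}} = \sqrt{-28236 - 69} = \sqrt{-28305} = 3 i \sqrt{3145}$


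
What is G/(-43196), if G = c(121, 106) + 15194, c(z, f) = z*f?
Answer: -7005/10799 ≈ -0.64867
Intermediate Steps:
c(z, f) = f*z
G = 28020 (G = 106*121 + 15194 = 12826 + 15194 = 28020)
G/(-43196) = 28020/(-43196) = 28020*(-1/43196) = -7005/10799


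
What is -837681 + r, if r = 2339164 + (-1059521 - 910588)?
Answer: -468626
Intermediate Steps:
r = 369055 (r = 2339164 - 1970109 = 369055)
-837681 + r = -837681 + 369055 = -468626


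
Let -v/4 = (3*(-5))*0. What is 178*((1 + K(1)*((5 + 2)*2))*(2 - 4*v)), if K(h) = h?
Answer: 5340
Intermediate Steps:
v = 0 (v = -4*3*(-5)*0 = -(-60)*0 = -4*0 = 0)
178*((1 + K(1)*((5 + 2)*2))*(2 - 4*v)) = 178*((1 + 1*((5 + 2)*2))*(2 - 4*0)) = 178*((1 + 1*(7*2))*(2 + 0)) = 178*((1 + 1*14)*2) = 178*((1 + 14)*2) = 178*(15*2) = 178*30 = 5340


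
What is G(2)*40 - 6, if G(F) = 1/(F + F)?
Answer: 4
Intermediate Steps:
G(F) = 1/(2*F)
G(2)*40 - 6 = ((1/2)/2)*40 - 6 = ((1/2)*(1/2))*40 - 6 = (1/4)*40 - 6 = 10 - 6 = 4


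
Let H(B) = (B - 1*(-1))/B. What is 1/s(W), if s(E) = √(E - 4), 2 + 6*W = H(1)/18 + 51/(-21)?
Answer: -3*I*√4683/446 ≈ -0.46031*I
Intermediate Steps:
H(B) = (1 + B)/B (H(B) = (B + 1)/B = (1 + B)/B)
W = -136/189 (W = -⅓ + (((1 + 1)/1)/18 + 51/(-21))/6 = -⅓ + ((1*2)*(1/18) + 51*(-1/21))/6 = -⅓ + (2*(1/18) - 17/7)/6 = -⅓ + (⅑ - 17/7)/6 = -⅓ + (⅙)*(-146/63) = -⅓ - 73/189 = -136/189 ≈ -0.71958)
s(E) = √(-4 + E)
1/s(W) = 1/(√(-4 - 136/189)) = 1/(√(-892/189)) = 1/(2*I*√4683/63) = -3*I*√4683/446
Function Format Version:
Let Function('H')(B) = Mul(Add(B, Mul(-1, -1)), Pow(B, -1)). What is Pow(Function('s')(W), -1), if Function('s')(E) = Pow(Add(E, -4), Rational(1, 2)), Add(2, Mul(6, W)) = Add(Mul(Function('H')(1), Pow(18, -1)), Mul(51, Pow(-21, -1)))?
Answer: Mul(Rational(-3, 446), I, Pow(4683, Rational(1, 2))) ≈ Mul(-0.46031, I)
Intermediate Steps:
Function('H')(B) = Mul(Pow(B, -1), Add(1, B)) (Function('H')(B) = Mul(Add(B, 1), Pow(B, -1)) = Mul(Add(1, B), Pow(B, -1)) = Mul(Pow(B, -1), Add(1, B)))
W = Rational(-136, 189) (W = Add(Rational(-1, 3), Mul(Rational(1, 6), Add(Mul(Mul(Pow(1, -1), Add(1, 1)), Pow(18, -1)), Mul(51, Pow(-21, -1))))) = Add(Rational(-1, 3), Mul(Rational(1, 6), Add(Mul(Mul(1, 2), Rational(1, 18)), Mul(51, Rational(-1, 21))))) = Add(Rational(-1, 3), Mul(Rational(1, 6), Add(Mul(2, Rational(1, 18)), Rational(-17, 7)))) = Add(Rational(-1, 3), Mul(Rational(1, 6), Add(Rational(1, 9), Rational(-17, 7)))) = Add(Rational(-1, 3), Mul(Rational(1, 6), Rational(-146, 63))) = Add(Rational(-1, 3), Rational(-73, 189)) = Rational(-136, 189) ≈ -0.71958)
Function('s')(E) = Pow(Add(-4, E), Rational(1, 2))
Pow(Function('s')(W), -1) = Pow(Pow(Add(-4, Rational(-136, 189)), Rational(1, 2)), -1) = Pow(Pow(Rational(-892, 189), Rational(1, 2)), -1) = Pow(Mul(Rational(2, 63), I, Pow(4683, Rational(1, 2))), -1) = Mul(Rational(-3, 446), I, Pow(4683, Rational(1, 2)))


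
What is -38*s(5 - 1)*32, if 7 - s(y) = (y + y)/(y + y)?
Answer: -7296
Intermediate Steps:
s(y) = 6 (s(y) = 7 - (y + y)/(y + y) = 7 - 2*y/(2*y) = 7 - 2*y*1/(2*y) = 7 - 1*1 = 7 - 1 = 6)
-38*s(5 - 1)*32 = -38*6*32 = -228*32 = -7296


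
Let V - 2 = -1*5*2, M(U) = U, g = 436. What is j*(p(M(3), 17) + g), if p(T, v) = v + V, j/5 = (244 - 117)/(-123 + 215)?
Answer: 282575/92 ≈ 3071.5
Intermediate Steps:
V = -8 (V = 2 - 1*5*2 = 2 - 5*2 = 2 - 10 = -8)
j = 635/92 (j = 5*((244 - 117)/(-123 + 215)) = 5*(127/92) = 635/92 ≈ 6.9022)
p(T, v) = -8 + v (p(T, v) = v - 8 = -8 + v)
j*(p(M(3), 17) + g) = 635*((-8 + 17) + 436)/92 = 635*(9 + 436)/92 = (635/92)*445 = 282575/92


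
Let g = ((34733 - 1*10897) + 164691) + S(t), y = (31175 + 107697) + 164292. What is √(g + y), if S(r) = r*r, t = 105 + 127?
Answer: √545515 ≈ 738.59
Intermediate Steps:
t = 232
S(r) = r²
y = 303164 (y = 138872 + 164292 = 303164)
g = 242351 (g = ((34733 - 1*10897) + 164691) + 232² = ((34733 - 10897) + 164691) + 53824 = (23836 + 164691) + 53824 = 188527 + 53824 = 242351)
√(g + y) = √(242351 + 303164) = √545515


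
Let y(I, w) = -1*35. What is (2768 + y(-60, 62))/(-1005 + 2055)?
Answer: 911/350 ≈ 2.6029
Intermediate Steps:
y(I, w) = -35
(2768 + y(-60, 62))/(-1005 + 2055) = (2768 - 35)/(-1005 + 2055) = 2733/1050 = 2733*(1/1050) = 911/350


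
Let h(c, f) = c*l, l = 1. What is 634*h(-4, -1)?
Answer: -2536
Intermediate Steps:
h(c, f) = c (h(c, f) = c*1 = c)
634*h(-4, -1) = 634*(-4) = -2536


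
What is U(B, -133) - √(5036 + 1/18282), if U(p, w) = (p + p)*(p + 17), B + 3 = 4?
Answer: 36 - √1683189973146/18282 ≈ -34.965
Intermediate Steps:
B = 1 (B = -3 + 4 = 1)
U(p, w) = 2*p*(17 + p) (U(p, w) = (2*p)*(17 + p) = 2*p*(17 + p))
U(B, -133) - √(5036 + 1/18282) = 2*1*(17 + 1) - √(5036 + 1/18282) = 2*1*18 - √(5036 + 1/18282) = 36 - √(92068153/18282) = 36 - √1683189973146/18282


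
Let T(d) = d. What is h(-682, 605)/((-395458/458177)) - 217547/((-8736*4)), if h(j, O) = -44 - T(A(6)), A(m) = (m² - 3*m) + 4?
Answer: 81623296381/987063168 ≈ 82.693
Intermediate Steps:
A(m) = 4 + m² - 3*m
h(j, O) = -66 (h(j, O) = -44 - (4 + 6² - 3*6) = -44 - (4 + 36 - 18) = -44 - 1*22 = -44 - 22 = -66)
h(-682, 605)/((-395458/458177)) - 217547/((-8736*4)) = -66/((-395458/458177)) - 217547/((-8736*4)) = -66/((-395458*1/458177)) - 217547/((-104*336)) = -66/(-395458/458177) - 217547/(-34944) = -66*(-458177/395458) - 217547*(-1/34944) = 15119841/197729 + 217547/34944 = 81623296381/987063168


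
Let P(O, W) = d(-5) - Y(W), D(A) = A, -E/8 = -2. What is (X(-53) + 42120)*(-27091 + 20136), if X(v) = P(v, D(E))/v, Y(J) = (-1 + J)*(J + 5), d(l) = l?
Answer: -15528289400/53 ≈ -2.9299e+8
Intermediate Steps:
E = 16 (E = -8*(-2) = 16)
Y(J) = (-1 + J)*(5 + J)
P(O, W) = -W**2 - 4*W (P(O, W) = -5 - (-5 + W**2 + 4*W) = -5 + (5 - W**2 - 4*W) = -W**2 - 4*W)
X(v) = -320/v (X(v) = (16*(-4 - 1*16))/v = (16*(-4 - 16))/v = (16*(-20))/v = -320/v)
(X(-53) + 42120)*(-27091 + 20136) = (-320/(-53) + 42120)*(-27091 + 20136) = (-320*(-1/53) + 42120)*(-6955) = (320/53 + 42120)*(-6955) = (2232680/53)*(-6955) = -15528289400/53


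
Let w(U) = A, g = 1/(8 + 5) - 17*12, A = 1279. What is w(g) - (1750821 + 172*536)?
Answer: -1841734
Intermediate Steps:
g = -2651/13 (g = 1/13 - 204 = -2651/13 ≈ -203.92)
w(U) = 1279
w(g) - (1750821 + 172*536) = 1279 - (1750821 + 172*536) = 1279 - (1750821 + 92192) = 1279 - 1*1843013 = 1279 - 1843013 = -1841734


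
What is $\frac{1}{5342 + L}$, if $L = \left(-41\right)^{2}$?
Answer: $\frac{1}{7023} \approx 0.00014239$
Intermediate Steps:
$L = 1681$
$\frac{1}{5342 + L} = \frac{1}{5342 + 1681} = \frac{1}{7023}$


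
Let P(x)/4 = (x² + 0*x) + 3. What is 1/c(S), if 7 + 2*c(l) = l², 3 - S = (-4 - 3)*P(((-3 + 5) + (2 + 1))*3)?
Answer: 1/20396881 ≈ 4.9027e-8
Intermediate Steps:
P(x) = 12 + 4*x² (P(x) = 4*((x² + 0*x) + 3) = 4*((x² + 0) + 3) = 4*(x² + 3) = 4*(3 + x²) = 12 + 4*x²)
S = 6387 (S = 3 - (-4 - 3)*(12 + 4*(((-3 + 5) + (2 + 1))*3)²) = 3 - (-7)*(12 + 4*((2 + 3)*3)²) = 3 - (-7)*(12 + 4*(5*3)²) = 3 - (-7)*(12 + 4*15²) = 3 - (-7)*(12 + 4*225) = 3 - (-7)*(12 + 900) = 3 - (-7)*912 = 3 - 1*(-6384) = 3 + 6384 = 6387)
c(l) = -7/2 + l²/2
1/c(S) = 1/(-7/2 + (½)*6387²) = 1/(-7/2 + (½)*40793769) = 1/(-7/2 + 40793769/2) = 1/20396881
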